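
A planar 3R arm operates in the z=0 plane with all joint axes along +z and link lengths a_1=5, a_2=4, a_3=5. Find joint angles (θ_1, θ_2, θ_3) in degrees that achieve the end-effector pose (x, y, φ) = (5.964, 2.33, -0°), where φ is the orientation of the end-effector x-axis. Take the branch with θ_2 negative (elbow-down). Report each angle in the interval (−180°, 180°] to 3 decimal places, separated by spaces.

120.001 -150.002 30.002

wrist centre = target − a_3·(cos φ, sin φ) = (0.9640, 2.3300)
cos θ_2 = (6.3582−5²−4²)/(2·5·4) = -0.8660; θ_2 = -150.0023° (elbow-down)
β = atan2(2.3300,0.9640) = 67.5235°; ψ = atan2(-1.9999,1.5358) = -52.4771°
θ_1 = β − ψ = 120.0006°
θ_3 = φ − θ_1 − θ_2 = 30.0017° (wrapped to (-180°,180°])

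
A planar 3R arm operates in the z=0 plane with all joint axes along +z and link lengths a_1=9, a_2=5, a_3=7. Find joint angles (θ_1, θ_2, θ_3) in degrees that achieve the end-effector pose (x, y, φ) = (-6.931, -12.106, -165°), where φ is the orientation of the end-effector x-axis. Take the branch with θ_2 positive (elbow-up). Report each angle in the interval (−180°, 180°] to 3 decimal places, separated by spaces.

-119.998 90.000 -135.002

wrist centre = target − a_3·(cos φ, sin φ) = (-0.1695, -10.2943)
cos θ_2 = (106.0007−9²−5²)/(2·9·5) = 0.0000; θ_2 = 89.9996° (elbow-up)
β = atan2(-10.2943,-0.1695) = -90.9434°; ψ = atan2(5.0000,9.0000) = 29.0545°
θ_1 = β − ψ = -119.9979°
θ_3 = φ − θ_1 − θ_2 = -135.0016° (wrapped to (-180°,180°])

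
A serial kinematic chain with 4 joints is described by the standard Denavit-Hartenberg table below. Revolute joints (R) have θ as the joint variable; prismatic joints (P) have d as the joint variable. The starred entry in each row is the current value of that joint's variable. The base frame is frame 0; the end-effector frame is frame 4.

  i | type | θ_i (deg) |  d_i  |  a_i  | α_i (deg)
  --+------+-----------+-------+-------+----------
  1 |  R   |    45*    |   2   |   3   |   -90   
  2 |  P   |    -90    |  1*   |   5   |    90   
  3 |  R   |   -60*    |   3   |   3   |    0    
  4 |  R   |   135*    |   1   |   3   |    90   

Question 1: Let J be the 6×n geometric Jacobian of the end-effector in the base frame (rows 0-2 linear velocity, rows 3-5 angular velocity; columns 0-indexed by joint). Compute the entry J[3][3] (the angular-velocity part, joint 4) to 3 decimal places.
-0.707

axis z_3 = (-0.7071,-0.7071,0.0000); lever o_n−o_3 = (-2.7561,1.3419,0.7765)
cross product → J_v[:, 3] = (-0.5490,0.5490,-2.8978)
J_ω[:, 3] = z_3
entry J[3][3] = -0.7071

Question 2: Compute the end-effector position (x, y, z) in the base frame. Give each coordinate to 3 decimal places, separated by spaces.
after link 1: o_1 = (2.1213, 2.1213, 2.0000)
after link 2: o_2 = (1.4142, 2.8284, 7.0000)
after link 3: o_3 = (1.1300, -1.1300, 8.5000)
after link 4: o_4 = (-1.6261, 0.2119, 9.2765)

-1.626 0.212 9.276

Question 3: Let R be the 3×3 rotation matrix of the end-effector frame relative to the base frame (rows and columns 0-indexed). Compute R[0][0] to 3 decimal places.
End-effector x-axis (col 0 of R) = (-0.6830,0.6830,0.2588)
R[0][0] = -0.6830

-0.683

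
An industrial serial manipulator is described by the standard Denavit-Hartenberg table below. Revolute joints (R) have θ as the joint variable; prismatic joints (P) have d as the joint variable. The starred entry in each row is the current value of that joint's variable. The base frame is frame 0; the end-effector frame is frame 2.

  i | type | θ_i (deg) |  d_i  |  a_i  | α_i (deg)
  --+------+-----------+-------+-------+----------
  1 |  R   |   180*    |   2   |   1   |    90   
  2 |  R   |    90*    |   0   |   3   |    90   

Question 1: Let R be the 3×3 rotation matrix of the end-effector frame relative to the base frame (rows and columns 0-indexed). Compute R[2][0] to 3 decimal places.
1.000

End-effector x-axis (col 0 of R) = (-0.0000,-0.0000,1.0000)
R[2][0] = 1.0000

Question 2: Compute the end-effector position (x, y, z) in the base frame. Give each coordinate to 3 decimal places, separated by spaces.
after link 1: o_1 = (-1.0000, 0.0000, 2.0000)
after link 2: o_2 = (-1.0000, -0.0000, 5.0000)

-1.000 -0.000 5.000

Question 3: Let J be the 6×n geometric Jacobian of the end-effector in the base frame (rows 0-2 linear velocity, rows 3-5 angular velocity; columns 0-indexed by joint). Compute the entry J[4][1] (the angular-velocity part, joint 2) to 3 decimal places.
axis z_1 = (0.0000,1.0000,0.0000); lever o_n−o_1 = (-0.0000,-0.0000,3.0000)
cross product → J_v[:, 1] = (3.0000,-0.0000,0.0000)
J_ω[:, 1] = z_1
entry J[4][1] = 1.0000

1.000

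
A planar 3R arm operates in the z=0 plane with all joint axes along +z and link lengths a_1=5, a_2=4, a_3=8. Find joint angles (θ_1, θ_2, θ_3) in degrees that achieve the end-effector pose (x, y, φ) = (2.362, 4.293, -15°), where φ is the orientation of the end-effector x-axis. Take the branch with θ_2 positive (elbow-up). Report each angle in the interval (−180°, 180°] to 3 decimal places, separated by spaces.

110.269 45.004 -170.273

wrist centre = target − a_3·(cos φ, sin φ) = (-5.3654, 6.3636)
cos θ_2 = (69.2824−5²−4²)/(2·5·4) = 0.7071; θ_2 = 45.0038° (elbow-up)
β = atan2(6.3636,-5.3654) = 130.1358°; ψ = atan2(2.8286,7.8282) = 19.8666°
θ_1 = β − ψ = 110.2692°
θ_3 = φ − θ_1 − θ_2 = -170.2731° (wrapped to (-180°,180°])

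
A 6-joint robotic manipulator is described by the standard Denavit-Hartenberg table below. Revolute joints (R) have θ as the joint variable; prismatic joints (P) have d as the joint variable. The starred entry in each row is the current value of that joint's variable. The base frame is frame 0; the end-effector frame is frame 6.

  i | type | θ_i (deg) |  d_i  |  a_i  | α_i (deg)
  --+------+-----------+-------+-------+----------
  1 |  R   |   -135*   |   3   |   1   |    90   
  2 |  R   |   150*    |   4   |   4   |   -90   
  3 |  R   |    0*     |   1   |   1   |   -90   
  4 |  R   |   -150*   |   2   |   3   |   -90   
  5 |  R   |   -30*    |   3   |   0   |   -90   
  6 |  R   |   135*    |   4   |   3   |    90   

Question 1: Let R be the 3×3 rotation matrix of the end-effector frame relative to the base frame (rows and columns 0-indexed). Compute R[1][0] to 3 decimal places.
End-effector x-axis (col 0 of R) = (-0.4665,0.0335,0.8839)
R[1][0] = 0.0335

0.033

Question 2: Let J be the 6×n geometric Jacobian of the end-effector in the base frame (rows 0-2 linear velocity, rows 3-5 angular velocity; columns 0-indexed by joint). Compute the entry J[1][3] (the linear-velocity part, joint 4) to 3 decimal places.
axis z_3 = (0.7071,-0.7071,-0.0000); lever o_n−o_3 = (-2.3654,1.2051,-3.1785)
cross product → J_v[:, 3] = (2.2475,2.2475,-0.8205)
J_ω[:, 3] = z_3
entry J[1][3] = 2.2475

2.248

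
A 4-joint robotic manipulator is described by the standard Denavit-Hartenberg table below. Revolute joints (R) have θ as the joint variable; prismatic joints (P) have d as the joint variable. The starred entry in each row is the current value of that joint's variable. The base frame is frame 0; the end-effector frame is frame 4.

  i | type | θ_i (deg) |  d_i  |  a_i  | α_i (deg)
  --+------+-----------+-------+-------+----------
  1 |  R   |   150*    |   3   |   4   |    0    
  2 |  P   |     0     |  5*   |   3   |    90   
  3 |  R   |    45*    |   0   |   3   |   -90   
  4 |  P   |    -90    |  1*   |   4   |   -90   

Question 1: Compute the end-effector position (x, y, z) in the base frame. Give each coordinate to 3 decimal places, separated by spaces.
-5.287 7.671 10.828

after link 1: o_1 = (-3.4641, 2.0000, 3.0000)
after link 2: o_2 = (-6.0622, 3.5000, 8.0000)
after link 3: o_3 = (-7.8993, 4.5607, 10.1213)
after link 4: o_4 = (-5.2869, 7.6712, 10.8284)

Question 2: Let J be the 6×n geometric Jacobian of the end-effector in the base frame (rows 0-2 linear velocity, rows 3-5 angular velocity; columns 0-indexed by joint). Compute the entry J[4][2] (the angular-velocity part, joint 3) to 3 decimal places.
0.866

axis z_2 = (0.5000,0.8660,0.0000); lever o_n−o_2 = (0.7753,4.1712,2.8284)
cross product → J_v[:, 2] = (2.4495,-1.4142,1.4142)
J_ω[:, 2] = z_2
entry J[4][2] = 0.8660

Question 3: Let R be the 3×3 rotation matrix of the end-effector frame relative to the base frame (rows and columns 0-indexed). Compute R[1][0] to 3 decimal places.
0.866

End-effector x-axis (col 0 of R) = (0.5000,0.8660,0.0000)
R[1][0] = 0.8660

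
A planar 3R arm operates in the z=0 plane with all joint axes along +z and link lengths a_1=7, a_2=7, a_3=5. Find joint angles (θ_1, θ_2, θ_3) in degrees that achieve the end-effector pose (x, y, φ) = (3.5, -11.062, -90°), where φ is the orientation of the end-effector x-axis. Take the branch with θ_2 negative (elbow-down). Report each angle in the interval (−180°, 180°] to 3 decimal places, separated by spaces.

0.001 -120.001 30.000

wrist centre = target − a_3·(cos φ, sin φ) = (3.5000, -6.0620)
cos θ_2 = (48.9978−7²−7²)/(2·7·7) = -0.5000; θ_2 = -120.0015° (elbow-down)
β = atan2(-6.0620,3.5000) = -59.9993°; ψ = atan2(-6.0621,3.4998) = -60.0007°
θ_1 = β − ψ = 0.0015°
θ_3 = φ − θ_1 − θ_2 = 30.0000° (wrapped to (-180°,180°])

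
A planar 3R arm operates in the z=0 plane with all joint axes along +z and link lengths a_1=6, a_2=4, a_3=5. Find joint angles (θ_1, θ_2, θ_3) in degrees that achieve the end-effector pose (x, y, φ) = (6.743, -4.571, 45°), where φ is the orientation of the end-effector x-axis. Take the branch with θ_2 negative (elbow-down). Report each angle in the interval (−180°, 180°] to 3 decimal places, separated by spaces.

wrist centre = target − a_3·(cos φ, sin φ) = (3.2075, -8.1065)
cos θ_2 = (76.0037−6²−4²)/(2·6·4) = 0.5001; θ_2 = -59.9949° (elbow-down)
β = atan2(-8.1065,3.2075) = -68.4131°; ψ = atan2(-3.4639,8.0003) = -23.4113°
θ_1 = β − ψ = -45.0017°
θ_3 = φ − θ_1 − θ_2 = 149.9966° (wrapped to (-180°,180°])

-45.002 -59.995 149.997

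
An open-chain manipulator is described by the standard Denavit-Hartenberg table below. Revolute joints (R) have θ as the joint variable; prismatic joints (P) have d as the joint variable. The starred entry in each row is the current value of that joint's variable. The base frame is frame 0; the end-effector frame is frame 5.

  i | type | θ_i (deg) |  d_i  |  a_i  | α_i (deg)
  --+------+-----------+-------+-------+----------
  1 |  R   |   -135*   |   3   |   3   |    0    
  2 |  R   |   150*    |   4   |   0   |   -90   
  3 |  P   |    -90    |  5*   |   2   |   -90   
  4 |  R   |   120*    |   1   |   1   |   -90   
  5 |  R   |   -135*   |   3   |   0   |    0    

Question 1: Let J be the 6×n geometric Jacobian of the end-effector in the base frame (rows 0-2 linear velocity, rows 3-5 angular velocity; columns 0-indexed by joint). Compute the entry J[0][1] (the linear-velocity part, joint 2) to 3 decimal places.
axis z_1 = (0.0000,0.0000,1.0000); lever o_n−o_1 = (-0.4923,5.7008,2.9019)
cross product → J_v[:, 1] = (-5.7008,-0.4923,0.0000)
J_ω[:, 1] = z_1
entry J[0][1] = -5.7008

-5.701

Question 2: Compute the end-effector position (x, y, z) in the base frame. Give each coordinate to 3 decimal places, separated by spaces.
after link 1: o_1 = (-2.1213, -2.1213, 3.0000)
after link 2: o_2 = (-2.1213, -2.1213, 7.0000)
after link 3: o_3 = (-3.4154, 2.7083, 9.0000)
after link 4: o_4 = (-2.2253, 2.1306, 8.5000)
after link 5: o_5 = (-2.6136, 3.5795, 5.9019)

-2.614 3.580 5.902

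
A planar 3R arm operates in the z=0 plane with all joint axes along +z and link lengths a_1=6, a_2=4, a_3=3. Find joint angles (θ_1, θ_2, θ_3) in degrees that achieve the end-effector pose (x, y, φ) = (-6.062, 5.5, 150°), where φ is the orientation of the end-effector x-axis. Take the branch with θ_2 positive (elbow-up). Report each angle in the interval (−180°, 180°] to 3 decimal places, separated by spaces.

89.998 120.002 -60.000

wrist centre = target − a_3·(cos φ, sin φ) = (-3.4639, 4.0000)
cos θ_2 = (27.9988−6²−4²)/(2·6·4) = -0.5000; θ_2 = 120.0017° (elbow-up)
β = atan2(4.0000,-3.4639) = 130.8919°; ψ = atan2(3.4640,3.9999) = 40.8936°
θ_1 = β − ψ = 89.9983°
θ_3 = φ − θ_1 − θ_2 = -60.0000° (wrapped to (-180°,180°])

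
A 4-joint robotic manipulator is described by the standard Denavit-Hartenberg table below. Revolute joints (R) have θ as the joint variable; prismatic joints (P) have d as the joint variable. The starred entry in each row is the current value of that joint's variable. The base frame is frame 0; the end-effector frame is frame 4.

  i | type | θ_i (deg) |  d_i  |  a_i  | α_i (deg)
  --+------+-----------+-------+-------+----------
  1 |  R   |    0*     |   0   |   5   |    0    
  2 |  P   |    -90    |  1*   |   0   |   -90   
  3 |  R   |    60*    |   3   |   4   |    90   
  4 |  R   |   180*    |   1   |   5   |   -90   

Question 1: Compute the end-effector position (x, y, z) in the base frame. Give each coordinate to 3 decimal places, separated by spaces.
after link 1: o_1 = (5.0000, 0.0000, 0.0000)
after link 2: o_2 = (5.0000, 0.0000, 1.0000)
after link 3: o_3 = (8.0000, -2.0000, -2.4641)
after link 4: o_4 = (8.0000, -0.3660, 2.3660)

8.000 -0.366 2.366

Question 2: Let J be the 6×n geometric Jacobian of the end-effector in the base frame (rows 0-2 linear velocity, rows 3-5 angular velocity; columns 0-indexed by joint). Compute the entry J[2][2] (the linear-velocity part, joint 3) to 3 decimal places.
-0.366

axis z_2 = (1.0000,0.0000,0.0000); lever o_n−o_2 = (3.0000,-0.3660,1.3660)
cross product → J_v[:, 2] = (0.0000,-1.3660,-0.3660)
J_ω[:, 2] = z_2
entry J[2][2] = -0.3660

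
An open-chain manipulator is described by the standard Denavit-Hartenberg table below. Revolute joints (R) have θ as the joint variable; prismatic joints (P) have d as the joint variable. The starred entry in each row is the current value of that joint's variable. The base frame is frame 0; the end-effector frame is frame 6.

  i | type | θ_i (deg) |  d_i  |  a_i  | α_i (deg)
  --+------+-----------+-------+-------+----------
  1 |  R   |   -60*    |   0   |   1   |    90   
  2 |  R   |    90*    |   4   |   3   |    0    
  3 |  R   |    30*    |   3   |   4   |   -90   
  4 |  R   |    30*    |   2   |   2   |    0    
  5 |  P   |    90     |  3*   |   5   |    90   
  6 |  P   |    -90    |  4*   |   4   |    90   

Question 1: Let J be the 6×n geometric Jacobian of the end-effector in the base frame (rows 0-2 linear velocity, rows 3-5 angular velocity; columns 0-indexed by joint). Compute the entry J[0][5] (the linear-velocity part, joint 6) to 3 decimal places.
prismatic axis z_5 = (0.2165,0.6250,0.7500)
J_v[:, 5] = z_5; J_ω[:, 5] = (0,0,0)
entry J[0][5] = 0.2165

0.217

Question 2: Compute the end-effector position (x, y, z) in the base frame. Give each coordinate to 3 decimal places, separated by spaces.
-1.321 2.949 8.299

after link 1: o_1 = (0.5000, -0.8660, 0.0000)
after link 2: o_2 = (-2.9641, -2.8660, 3.0000)
after link 3: o_3 = (-6.5622, -2.6340, 6.4641)
after link 4: o_4 = (-6.9952, 0.1160, 6.9641)
after link 5: o_5 = (-3.9192, 3.4486, 3.2990)
after link 6: o_6 = (-1.3212, 2.9486, 8.2990)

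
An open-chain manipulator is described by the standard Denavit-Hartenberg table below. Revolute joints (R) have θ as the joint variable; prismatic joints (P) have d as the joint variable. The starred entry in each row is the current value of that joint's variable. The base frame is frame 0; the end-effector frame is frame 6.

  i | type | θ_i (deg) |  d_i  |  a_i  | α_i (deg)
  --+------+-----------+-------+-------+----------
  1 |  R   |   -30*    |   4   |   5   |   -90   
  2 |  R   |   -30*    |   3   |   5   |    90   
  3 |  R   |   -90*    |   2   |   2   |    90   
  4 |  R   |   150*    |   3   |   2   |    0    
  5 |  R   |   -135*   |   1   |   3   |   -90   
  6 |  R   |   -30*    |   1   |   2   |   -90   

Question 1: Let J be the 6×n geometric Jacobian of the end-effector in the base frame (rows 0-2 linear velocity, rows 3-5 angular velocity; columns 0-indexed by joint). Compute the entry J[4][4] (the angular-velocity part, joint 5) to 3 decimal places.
0.433

axis z_4 = (-0.7500,0.4330,-0.5000); lever o_n−o_4 = (-4.6046,-2.3206,0.8972)
cross product → J_v[:, 4] = (-0.7718,2.9752,3.7343)
J_ω[:, 4] = z_4
entry J[4][4] = 0.4330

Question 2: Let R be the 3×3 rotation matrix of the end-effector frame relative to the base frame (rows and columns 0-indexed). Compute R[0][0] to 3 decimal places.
-0.890

End-effector x-axis (col 0 of R) = (-0.8903,-0.4519,-0.0559)
R[0][0] = -0.8903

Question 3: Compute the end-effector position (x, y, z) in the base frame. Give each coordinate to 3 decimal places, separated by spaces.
after link 1: o_1 = (4.3301, -2.5000, 4.0000)
after link 2: o_2 = (9.5801, -2.0670, 6.5000)
after link 3: o_3 = (7.7141, -3.2990, 8.2321)
after link 4: o_4 = (5.8971, -0.2500, 7.5981)
after link 5: o_5 = (3.3620, -2.1324, 7.7705)
after link 6: o_6 = (1.2925, -2.5706, 8.4953)

1.293 -2.571 8.495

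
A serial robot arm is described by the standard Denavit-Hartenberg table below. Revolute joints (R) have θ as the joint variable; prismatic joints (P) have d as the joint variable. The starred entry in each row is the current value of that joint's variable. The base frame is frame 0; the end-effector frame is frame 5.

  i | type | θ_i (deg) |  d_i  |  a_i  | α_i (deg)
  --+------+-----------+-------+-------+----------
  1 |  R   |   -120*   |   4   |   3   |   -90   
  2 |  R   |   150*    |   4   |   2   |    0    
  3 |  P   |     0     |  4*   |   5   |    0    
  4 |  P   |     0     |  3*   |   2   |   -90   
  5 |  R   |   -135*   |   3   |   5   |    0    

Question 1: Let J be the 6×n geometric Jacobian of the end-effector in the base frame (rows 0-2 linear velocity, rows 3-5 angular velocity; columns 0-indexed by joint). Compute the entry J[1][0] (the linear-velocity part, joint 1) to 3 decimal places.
14.204

axis z_0 = ẑ; lever o_n−o_0 = (14.2043,-4.4685,3.8658)
cross product → J_v[:, 0] = (4.4685,14.2043,-0.0000)
J_ω[:, 0] = z_0
entry J[1][0] = 14.2043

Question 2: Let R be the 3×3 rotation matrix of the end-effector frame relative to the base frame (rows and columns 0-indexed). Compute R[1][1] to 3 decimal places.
0.177

End-effector y-axis (col 1 of R) = (0.9186,0.1768,-0.3536)
R[1][1] = 0.1768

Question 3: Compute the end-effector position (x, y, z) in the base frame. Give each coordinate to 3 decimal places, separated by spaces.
14.204 -4.468 3.866

after link 1: o_1 = (-1.5000, -2.5981, 4.0000)
after link 2: o_2 = (2.8301, -3.0981, 3.0000)
after link 3: o_3 = (8.4593, -1.3481, 0.5000)
after link 4: o_4 = (11.9234, -1.3481, -0.5000)
after link 5: o_5 = (14.2043, -4.4685, 3.8658)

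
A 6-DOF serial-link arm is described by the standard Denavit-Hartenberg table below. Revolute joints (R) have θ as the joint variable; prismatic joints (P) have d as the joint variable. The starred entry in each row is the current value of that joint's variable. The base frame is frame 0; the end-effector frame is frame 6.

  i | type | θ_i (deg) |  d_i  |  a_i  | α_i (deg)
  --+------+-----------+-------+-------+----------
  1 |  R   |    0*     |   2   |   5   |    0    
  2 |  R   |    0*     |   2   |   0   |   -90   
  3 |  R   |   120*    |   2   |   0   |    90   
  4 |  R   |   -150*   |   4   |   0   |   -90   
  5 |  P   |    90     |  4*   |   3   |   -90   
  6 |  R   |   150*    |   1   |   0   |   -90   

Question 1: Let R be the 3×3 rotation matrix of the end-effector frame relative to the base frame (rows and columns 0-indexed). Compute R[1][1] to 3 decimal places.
End-effector y-axis (col 1 of R) = (0.4330,-0.5000,0.7500)
R[1][1] = -0.5000

-0.500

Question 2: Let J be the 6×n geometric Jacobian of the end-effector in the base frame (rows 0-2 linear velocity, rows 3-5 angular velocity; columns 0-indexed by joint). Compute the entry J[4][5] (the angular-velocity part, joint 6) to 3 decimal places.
axis z_5 = (-0.4330,0.5000,-0.7500); lever o_n−o_5 = (-0.4330,0.5000,-0.7500)
cross product → J_v[:, 5] = (0.0000,0.0000,0.0000)
J_ω[:, 5] = z_5
entry J[4][5] = 0.5000

0.500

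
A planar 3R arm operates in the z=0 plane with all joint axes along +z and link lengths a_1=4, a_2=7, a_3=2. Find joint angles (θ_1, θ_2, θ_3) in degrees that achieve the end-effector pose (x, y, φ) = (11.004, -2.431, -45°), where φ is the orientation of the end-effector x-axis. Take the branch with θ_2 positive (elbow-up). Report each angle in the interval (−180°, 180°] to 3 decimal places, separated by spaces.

wrist centre = target − a_3·(cos φ, sin φ) = (9.5898, -1.0168)
cos θ_2 = (92.9979−4²−7²)/(2·4·7) = 0.5000; θ_2 = 60.0025° (elbow-up)
β = atan2(-1.0168,9.5898) = -6.0523°; ψ = atan2(6.0623,7.4997) = 38.9500°
θ_1 = β − ψ = -45.0023°
θ_3 = φ − θ_1 − θ_2 = -60.0002° (wrapped to (-180°,180°])

-45.002 60.003 -60.000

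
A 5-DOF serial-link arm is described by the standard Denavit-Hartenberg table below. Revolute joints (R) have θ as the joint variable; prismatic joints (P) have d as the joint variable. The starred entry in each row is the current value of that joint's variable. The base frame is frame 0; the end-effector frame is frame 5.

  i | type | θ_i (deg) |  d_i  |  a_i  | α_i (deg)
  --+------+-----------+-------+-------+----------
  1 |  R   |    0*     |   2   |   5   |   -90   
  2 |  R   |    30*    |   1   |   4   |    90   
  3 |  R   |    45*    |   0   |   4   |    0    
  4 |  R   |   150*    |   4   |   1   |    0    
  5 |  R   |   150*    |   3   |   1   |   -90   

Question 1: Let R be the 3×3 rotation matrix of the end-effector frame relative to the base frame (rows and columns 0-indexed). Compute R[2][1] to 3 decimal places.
End-effector y-axis (col 1 of R) = (-0.5000,0.0000,-0.8660)
R[2][1] = -0.8660

-0.866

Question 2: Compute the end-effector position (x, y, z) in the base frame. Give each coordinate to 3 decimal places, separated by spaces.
after link 1: o_1 = (5.0000, 0.0000, 2.0000)
after link 2: o_2 = (8.4641, 1.0000, 0.0000)
after link 3: o_3 = (10.9136, 3.8284, -1.4142)
after link 4: o_4 = (12.0771, 3.5696, 2.5329)
after link 5: o_5 = (14.4136, 3.3108, 4.6480)

14.414 3.311 4.648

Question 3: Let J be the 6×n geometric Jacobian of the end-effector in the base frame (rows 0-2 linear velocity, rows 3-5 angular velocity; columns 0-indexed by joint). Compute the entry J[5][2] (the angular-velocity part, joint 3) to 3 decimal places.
axis z_2 = (0.5000,0.0000,0.8660); lever o_n−o_2 = (5.9495,2.3108,4.6480)
cross product → J_v[:, 2] = (-2.0012,2.8284,1.1554)
J_ω[:, 2] = z_2
entry J[5][2] = 0.8660

0.866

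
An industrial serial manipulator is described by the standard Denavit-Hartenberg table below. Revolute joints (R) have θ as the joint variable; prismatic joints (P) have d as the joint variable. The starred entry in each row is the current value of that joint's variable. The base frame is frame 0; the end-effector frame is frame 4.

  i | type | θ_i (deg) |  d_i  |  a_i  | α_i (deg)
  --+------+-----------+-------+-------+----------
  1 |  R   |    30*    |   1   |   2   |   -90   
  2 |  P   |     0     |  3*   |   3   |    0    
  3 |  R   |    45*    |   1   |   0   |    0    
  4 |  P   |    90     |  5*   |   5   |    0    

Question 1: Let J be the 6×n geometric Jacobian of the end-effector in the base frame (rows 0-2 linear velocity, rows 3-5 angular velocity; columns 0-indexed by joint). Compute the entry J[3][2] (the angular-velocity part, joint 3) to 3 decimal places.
axis z_2 = (-0.5000,0.8660,0.0000); lever o_n−o_2 = (-6.0619,3.4284,-3.5355)
cross product → J_v[:, 2] = (-3.0619,-1.7678,3.5355)
J_ω[:, 2] = z_2
entry J[3][2] = -0.5000

-0.500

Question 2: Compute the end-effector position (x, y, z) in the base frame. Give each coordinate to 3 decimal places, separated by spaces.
after link 1: o_1 = (1.7321, 1.0000, 1.0000)
after link 2: o_2 = (2.8301, 5.0981, 1.0000)
after link 3: o_3 = (2.3301, 5.9641, 1.0000)
after link 4: o_4 = (-3.2317, 8.5265, -2.5355)

-3.232 8.526 -2.536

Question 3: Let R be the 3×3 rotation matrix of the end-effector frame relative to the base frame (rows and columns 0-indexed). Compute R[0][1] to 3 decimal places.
-0.612

End-effector y-axis (col 1 of R) = (-0.6124,-0.3536,0.7071)
R[0][1] = -0.6124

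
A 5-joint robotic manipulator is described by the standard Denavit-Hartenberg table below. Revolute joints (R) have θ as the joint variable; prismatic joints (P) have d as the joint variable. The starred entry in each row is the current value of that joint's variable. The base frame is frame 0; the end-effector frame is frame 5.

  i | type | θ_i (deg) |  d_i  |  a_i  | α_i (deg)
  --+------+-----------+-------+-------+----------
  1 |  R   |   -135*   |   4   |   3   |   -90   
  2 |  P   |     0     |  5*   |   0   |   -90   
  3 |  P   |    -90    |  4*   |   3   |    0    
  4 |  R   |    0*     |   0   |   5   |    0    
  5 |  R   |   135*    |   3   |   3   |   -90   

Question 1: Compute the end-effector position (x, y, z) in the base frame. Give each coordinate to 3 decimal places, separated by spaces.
4.071 -11.314 -3.000

after link 1: o_1 = (-2.1213, -2.1213, 4.0000)
after link 2: o_2 = (1.4142, -5.6569, 4.0000)
after link 3: o_3 = (3.5355, -7.7782, 0.0000)
after link 4: o_4 = (7.0711, -11.3137, 0.0000)
after link 5: o_5 = (4.0711, -11.3137, -3.0000)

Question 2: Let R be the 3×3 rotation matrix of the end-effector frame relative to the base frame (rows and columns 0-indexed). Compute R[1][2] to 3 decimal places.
1.000

End-effector z-axis (col 2 of R) = (-0.0000,1.0000,-0.0000)
R[1][2] = 1.0000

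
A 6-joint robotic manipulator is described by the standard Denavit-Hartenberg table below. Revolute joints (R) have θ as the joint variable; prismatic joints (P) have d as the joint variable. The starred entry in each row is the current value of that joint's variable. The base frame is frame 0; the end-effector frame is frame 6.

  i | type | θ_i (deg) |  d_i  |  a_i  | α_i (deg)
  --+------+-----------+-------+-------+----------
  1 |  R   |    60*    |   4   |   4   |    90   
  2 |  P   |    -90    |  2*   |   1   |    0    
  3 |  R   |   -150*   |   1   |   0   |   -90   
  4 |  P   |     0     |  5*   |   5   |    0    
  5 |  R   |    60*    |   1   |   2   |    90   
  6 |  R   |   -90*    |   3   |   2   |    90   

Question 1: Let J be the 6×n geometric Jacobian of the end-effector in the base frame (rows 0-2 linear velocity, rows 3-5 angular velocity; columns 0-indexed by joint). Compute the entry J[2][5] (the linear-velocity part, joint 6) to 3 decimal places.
0.866

axis z_5 = (0.2165,-0.6250,0.7500); lever o_n−o_5 = (1.5155,-0.3750,3.2500)
cross product → J_v[:, 5] = (-1.7500,0.4330,0.8660)
J_ω[:, 5] = z_5
entry J[2][5] = 0.8660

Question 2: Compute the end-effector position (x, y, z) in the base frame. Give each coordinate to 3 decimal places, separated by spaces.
after link 1: o_1 = (2.0000, 3.4641, 4.0000)
after link 2: o_2 = (3.7321, 2.4641, 3.0000)
after link 3: o_3 = (4.5981, 1.9641, 3.0000)
after link 4: o_4 = (1.1830, -3.9510, 4.8301)
after link 5: o_5 = (-1.0000, -4.2679, 5.1962)
after link 6: o_6 = (0.5155, -4.6429, 8.4462)

0.516 -4.643 8.446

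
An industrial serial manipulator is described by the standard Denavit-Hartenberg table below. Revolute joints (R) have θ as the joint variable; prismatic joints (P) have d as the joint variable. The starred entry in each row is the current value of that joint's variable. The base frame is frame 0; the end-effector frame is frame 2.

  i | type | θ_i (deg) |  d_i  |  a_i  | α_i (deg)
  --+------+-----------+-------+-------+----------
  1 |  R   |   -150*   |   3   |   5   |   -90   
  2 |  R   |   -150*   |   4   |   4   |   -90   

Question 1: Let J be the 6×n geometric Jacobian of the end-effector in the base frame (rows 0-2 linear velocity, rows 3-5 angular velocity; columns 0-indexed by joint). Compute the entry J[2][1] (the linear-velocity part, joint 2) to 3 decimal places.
3.464

axis z_1 = (0.5000,-0.8660,0.0000); lever o_n−o_1 = (5.0000,-1.7321,2.0000)
cross product → J_v[:, 1] = (-1.7321,-1.0000,3.4641)
J_ω[:, 1] = z_1
entry J[2][1] = 3.4641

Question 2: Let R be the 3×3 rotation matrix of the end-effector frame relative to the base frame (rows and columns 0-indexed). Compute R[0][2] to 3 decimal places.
End-effector z-axis (col 2 of R) = (-0.4330,-0.2500,0.8660)
R[0][2] = -0.4330

-0.433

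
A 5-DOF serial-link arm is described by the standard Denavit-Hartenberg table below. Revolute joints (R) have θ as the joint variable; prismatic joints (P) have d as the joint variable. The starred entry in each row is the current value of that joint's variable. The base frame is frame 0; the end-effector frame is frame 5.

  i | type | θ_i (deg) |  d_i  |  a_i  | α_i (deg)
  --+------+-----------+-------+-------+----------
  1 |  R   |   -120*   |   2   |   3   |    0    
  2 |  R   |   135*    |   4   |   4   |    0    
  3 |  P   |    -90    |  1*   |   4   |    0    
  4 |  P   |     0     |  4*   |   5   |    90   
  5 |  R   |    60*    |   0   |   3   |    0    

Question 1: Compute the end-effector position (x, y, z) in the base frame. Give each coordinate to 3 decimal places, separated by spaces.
5.081 -11.705 13.598

after link 1: o_1 = (-1.5000, -2.5981, 2.0000)
after link 2: o_2 = (2.3637, -1.5628, 6.0000)
after link 3: o_3 = (3.3990, -5.4265, 7.0000)
after link 4: o_4 = (4.6931, -10.2561, 11.0000)
after link 5: o_5 = (5.0813, -11.7050, 13.5981)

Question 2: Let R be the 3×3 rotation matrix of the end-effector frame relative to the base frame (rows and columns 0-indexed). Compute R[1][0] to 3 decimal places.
End-effector x-axis (col 0 of R) = (0.1294,-0.4830,0.8660)
R[1][0] = -0.4830

-0.483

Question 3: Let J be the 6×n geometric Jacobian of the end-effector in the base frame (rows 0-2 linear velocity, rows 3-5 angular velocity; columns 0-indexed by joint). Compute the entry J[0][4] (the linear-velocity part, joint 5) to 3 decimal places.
axis z_4 = (-0.9659,-0.2588,0.0000); lever o_n−o_4 = (0.3882,-1.4489,2.5981)
cross product → J_v[:, 4] = (-0.6724,2.5095,1.5000)
J_ω[:, 4] = z_4
entry J[0][4] = -0.6724

-0.672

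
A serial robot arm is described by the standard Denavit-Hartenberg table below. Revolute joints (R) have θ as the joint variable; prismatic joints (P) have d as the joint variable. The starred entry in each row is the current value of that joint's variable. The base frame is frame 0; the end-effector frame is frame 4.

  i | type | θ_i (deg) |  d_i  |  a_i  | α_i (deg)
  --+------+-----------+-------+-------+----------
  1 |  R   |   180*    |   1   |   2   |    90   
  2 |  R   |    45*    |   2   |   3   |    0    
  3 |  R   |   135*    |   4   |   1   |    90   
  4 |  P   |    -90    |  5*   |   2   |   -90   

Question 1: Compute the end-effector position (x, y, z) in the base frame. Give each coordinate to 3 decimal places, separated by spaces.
-3.121 4.000 8.121

after link 1: o_1 = (-2.0000, 0.0000, 1.0000)
after link 2: o_2 = (-4.1213, 2.0000, 3.1213)
after link 3: o_3 = (-3.1213, 6.0000, 3.1213)
after link 4: o_4 = (-3.1213, 4.0000, 8.1213)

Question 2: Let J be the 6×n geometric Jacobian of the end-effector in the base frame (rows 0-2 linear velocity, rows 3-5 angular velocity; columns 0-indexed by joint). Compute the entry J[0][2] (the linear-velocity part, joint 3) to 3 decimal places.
5.000

axis z_2 = (0.0000,1.0000,0.0000); lever o_n−o_2 = (1.0000,2.0000,5.0000)
cross product → J_v[:, 2] = (5.0000,-0.0000,-1.0000)
J_ω[:, 2] = z_2
entry J[0][2] = 5.0000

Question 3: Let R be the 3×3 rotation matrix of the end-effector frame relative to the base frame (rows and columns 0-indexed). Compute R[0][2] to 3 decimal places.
1.000

End-effector z-axis (col 2 of R) = (1.0000,-0.0000,0.0000)
R[0][2] = 1.0000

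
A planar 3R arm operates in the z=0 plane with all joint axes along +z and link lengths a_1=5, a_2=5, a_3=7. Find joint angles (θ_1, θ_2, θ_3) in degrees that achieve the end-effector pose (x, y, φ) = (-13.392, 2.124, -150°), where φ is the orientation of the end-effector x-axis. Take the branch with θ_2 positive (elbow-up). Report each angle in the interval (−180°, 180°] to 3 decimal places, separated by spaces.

wrist centre = target − a_3·(cos φ, sin φ) = (-7.3298, 5.6240)
cos θ_2 = (85.3557−5²−5²)/(2·5·5) = 0.7071; θ_2 = 44.9995° (elbow-up)
β = atan2(5.6240,-7.3298) = 142.5018°; ψ = atan2(3.5355,8.5356) = 22.4997°
θ_1 = β − ψ = 120.0021°
θ_3 = φ − θ_1 − θ_2 = 44.9984° (wrapped to (-180°,180°])

120.002 44.999 44.998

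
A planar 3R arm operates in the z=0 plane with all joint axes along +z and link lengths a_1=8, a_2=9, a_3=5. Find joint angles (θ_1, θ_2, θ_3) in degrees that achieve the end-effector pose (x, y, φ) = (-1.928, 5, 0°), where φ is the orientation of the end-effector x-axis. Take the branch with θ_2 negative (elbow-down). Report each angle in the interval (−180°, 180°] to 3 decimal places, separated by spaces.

wrist centre = target − a_3·(cos φ, sin φ) = (-6.9280, 5.0000)
cos θ_2 = (72.9972−8²−9²)/(2·8·9) = -0.5000; θ_2 = -120.0013° (elbow-down)
β = atan2(5.0000,-6.9280) = 144.1817°; ψ = atan2(-7.7941,3.4998) = -65.8183°
θ_1 = β − ψ = 210.0000°
θ_3 = φ − θ_1 − θ_2 = -89.9987° (wrapped to (-180°,180°])

-150.000 -120.001 -89.999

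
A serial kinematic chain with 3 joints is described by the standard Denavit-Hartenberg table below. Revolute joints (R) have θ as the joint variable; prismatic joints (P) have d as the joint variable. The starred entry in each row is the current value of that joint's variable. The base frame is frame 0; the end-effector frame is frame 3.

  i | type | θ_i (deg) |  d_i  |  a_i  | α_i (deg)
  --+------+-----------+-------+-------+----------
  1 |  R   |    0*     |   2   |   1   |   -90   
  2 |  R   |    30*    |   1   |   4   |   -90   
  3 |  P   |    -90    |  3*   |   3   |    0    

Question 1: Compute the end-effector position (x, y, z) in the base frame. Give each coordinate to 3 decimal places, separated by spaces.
after link 1: o_1 = (1.0000, 0.0000, 2.0000)
after link 2: o_2 = (4.4641, 1.0000, 0.0000)
after link 3: o_3 = (2.9641, 4.0000, -2.5981)

2.964 4.000 -2.598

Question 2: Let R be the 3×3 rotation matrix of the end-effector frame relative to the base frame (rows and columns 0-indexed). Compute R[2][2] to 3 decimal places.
-0.866

End-effector z-axis (col 2 of R) = (-0.5000,0.0000,-0.8660)
R[2][2] = -0.8660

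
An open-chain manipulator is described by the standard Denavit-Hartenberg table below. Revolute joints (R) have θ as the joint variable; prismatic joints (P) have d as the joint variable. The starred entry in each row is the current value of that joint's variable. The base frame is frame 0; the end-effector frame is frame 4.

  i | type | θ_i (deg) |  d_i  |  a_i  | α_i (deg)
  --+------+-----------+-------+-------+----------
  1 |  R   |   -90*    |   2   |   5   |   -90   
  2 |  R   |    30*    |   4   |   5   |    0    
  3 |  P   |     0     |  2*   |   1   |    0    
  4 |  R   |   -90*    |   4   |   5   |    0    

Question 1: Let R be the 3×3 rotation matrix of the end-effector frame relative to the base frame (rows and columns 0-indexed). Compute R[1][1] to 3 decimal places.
-0.866

End-effector y-axis (col 1 of R) = (0.0000,-0.8660,-0.5000)
R[1][1] = -0.8660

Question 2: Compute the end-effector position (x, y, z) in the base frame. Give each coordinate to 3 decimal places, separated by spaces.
after link 1: o_1 = (0.0000, -5.0000, 2.0000)
after link 2: o_2 = (4.0000, -9.3301, -0.5000)
after link 3: o_3 = (6.0000, -10.1962, -1.0000)
after link 4: o_4 = (10.0000, -12.6962, 3.3301)

10.000 -12.696 3.330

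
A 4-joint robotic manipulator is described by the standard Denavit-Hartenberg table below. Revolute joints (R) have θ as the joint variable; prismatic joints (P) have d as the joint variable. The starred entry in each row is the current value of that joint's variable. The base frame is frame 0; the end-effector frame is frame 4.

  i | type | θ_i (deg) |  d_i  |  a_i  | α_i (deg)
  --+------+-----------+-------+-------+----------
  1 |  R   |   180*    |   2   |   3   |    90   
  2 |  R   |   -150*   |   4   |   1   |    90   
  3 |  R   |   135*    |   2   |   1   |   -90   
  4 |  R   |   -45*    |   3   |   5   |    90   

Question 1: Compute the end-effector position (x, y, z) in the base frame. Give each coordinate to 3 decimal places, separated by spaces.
-3.981 5.086 8.958

after link 1: o_1 = (-3.0000, 0.0000, 2.0000)
after link 2: o_2 = (-2.1340, 4.0000, 1.5000)
after link 3: o_3 = (-1.7463, 4.7071, 3.5856)
after link 4: o_4 = (-3.9808, 5.0858, 8.9581)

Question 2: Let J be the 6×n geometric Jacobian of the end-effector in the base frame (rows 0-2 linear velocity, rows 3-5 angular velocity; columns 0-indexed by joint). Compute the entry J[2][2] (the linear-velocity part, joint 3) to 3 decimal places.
0.543

axis z_2 = (0.5000,-0.0000,0.8660); lever o_n−o_2 = (-1.8468,1.0858,7.4581)
cross product → J_v[:, 2] = (-0.9403,-5.3284,0.5429)
J_ω[:, 2] = z_2
entry J[2][2] = 0.5429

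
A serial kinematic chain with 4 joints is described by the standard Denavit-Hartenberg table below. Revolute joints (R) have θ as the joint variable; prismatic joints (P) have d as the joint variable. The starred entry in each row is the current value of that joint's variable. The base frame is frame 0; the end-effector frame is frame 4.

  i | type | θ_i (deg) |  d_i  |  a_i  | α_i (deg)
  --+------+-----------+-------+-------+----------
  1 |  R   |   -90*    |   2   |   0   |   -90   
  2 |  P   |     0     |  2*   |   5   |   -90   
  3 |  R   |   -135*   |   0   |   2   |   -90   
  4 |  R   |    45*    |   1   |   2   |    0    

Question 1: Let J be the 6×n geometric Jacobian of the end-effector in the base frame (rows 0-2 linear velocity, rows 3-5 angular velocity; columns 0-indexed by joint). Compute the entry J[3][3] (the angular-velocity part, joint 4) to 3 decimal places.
0.707

axis z_3 = (0.7071,-0.7071,0.0000); lever o_n−o_3 = (1.7071,0.2929,1.4142)
cross product → J_v[:, 3] = (-1.0000,-1.0000,1.4142)
J_ω[:, 3] = z_3
entry J[3][3] = 0.7071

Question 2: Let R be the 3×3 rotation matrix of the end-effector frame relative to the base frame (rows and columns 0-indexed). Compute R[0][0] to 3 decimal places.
0.500

End-effector x-axis (col 0 of R) = (0.5000,0.5000,0.7071)
R[0][0] = 0.5000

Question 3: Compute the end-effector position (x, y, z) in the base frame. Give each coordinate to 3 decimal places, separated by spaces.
5.121 -3.293 3.414

after link 1: o_1 = (0.0000, 0.0000, 2.0000)
after link 2: o_2 = (2.0000, -5.0000, 2.0000)
after link 3: o_3 = (3.4142, -3.5858, 2.0000)
after link 4: o_4 = (5.1213, -3.2929, 3.4142)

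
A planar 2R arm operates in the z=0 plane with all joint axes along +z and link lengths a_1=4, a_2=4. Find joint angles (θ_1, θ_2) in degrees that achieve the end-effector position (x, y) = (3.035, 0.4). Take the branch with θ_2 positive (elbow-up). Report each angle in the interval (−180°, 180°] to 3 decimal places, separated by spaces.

-59.994 135.003

cos θ_2 = (9.3712−4²−4²)/(2·4·4) = -0.7071; θ_2 = 135.0034° (elbow-up)
β = atan2(0.4000,3.0350) = 7.5081°; ψ = atan2(2.8283,1.1714) = 67.5017°
θ_1 = β − ψ = -59.9937°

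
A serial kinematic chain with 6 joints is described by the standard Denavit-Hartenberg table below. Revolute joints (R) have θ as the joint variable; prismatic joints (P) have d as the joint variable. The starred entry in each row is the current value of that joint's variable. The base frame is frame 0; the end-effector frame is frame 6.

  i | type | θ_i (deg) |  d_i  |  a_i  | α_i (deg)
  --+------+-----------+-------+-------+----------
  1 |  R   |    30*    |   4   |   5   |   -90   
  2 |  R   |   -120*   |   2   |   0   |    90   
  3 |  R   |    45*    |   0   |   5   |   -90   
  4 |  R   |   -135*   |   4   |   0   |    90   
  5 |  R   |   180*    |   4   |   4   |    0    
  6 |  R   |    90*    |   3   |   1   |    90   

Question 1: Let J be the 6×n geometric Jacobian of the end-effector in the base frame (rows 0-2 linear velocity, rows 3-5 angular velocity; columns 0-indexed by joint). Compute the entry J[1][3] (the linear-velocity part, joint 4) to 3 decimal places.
axis z_3 = (-0.0474,0.7891,-0.6124); lever o_n−o_3 = (7.0910,4.8115,0.7529)
cross product → J_v[:, 3] = (3.5406,-4.3067,-5.8238)
J_ω[:, 3] = z_3
entry J[1][3] = -4.3067

-4.307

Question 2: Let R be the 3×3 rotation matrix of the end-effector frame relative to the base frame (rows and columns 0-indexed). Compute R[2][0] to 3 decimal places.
End-effector x-axis (col 0 of R) = (0.0474,-0.7891,0.6124)
R[2][0] = 0.6124

0.612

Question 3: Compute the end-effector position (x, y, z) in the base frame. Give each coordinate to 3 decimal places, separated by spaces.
7.122 11.221 7.815

after link 1: o_1 = (4.3301, 2.5000, 4.0000)
after link 2: o_2 = (3.3301, 4.2321, 4.0000)
after link 3: o_3 = (0.0314, 6.4100, 7.0619)
after link 4: o_4 = (-0.1580, 9.5666, 4.6124)
after link 5: o_5 = (4.0846, 12.0161, 7.4408)
after link 6: o_6 = (7.1225, 11.2215, 7.8148)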